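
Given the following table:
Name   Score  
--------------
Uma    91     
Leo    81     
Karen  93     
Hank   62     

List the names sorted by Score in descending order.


Sorting by Score (descending):
  Karen: 93
  Uma: 91
  Leo: 81
  Hank: 62


ANSWER: Karen, Uma, Leo, Hank


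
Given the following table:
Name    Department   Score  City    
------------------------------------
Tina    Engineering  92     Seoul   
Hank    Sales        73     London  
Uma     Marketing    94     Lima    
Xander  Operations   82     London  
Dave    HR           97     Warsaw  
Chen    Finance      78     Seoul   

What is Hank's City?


Row 2: Hank
City = London

ANSWER: London


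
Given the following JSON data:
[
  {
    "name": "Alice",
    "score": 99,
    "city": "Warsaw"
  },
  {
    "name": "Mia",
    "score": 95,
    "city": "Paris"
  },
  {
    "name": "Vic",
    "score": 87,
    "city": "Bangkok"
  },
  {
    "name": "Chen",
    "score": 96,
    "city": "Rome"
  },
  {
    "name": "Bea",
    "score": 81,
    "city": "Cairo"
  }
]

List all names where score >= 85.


Filtering records where score >= 85:
  Alice (score=99) -> YES
  Mia (score=95) -> YES
  Vic (score=87) -> YES
  Chen (score=96) -> YES
  Bea (score=81) -> no


ANSWER: Alice, Mia, Vic, Chen


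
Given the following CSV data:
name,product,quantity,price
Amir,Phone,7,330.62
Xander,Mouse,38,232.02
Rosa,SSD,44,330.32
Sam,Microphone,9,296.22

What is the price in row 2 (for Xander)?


Row 2: Xander
Column 'price' = 232.02

ANSWER: 232.02


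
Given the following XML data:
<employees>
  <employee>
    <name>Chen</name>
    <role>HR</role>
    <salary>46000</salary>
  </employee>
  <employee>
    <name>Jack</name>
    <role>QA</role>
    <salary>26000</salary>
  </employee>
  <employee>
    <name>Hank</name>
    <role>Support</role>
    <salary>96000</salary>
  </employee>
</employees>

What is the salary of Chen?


Searching for <employee> with <name>Chen</name>
Found at position 1
<salary>46000</salary>

ANSWER: 46000


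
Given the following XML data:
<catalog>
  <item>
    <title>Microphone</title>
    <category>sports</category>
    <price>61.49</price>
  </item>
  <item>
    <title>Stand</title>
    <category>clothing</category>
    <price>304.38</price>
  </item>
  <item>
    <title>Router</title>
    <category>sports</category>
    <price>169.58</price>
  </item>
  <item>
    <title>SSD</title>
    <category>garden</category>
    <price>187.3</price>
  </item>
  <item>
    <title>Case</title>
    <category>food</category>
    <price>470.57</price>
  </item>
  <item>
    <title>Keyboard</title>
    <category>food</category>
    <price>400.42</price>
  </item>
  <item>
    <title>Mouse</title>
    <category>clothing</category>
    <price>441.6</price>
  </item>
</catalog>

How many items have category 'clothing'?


Scanning <item> elements for <category>clothing</category>:
  Item 2: Stand -> MATCH
  Item 7: Mouse -> MATCH
Count: 2

ANSWER: 2


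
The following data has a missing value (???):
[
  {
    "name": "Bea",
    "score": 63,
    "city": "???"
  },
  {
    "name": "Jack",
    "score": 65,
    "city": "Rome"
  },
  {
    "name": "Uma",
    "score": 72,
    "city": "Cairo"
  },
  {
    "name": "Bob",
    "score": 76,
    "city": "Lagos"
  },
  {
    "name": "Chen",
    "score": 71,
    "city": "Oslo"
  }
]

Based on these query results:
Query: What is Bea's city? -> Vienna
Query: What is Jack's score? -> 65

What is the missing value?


The missing value is Bea's city
From query: Bea's city = Vienna

ANSWER: Vienna


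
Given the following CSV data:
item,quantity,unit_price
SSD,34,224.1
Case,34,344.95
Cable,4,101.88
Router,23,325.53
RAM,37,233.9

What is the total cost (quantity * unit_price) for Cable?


Row: Cable
quantity = 4
unit_price = 101.88
total = 4 * 101.88 = 407.52

ANSWER: 407.52


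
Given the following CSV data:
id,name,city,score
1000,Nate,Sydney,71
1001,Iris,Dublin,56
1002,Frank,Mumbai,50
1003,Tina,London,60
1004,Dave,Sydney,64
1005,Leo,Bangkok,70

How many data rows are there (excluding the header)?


Counting rows (excluding header):
Header: id,name,city,score
Data rows: 6

ANSWER: 6


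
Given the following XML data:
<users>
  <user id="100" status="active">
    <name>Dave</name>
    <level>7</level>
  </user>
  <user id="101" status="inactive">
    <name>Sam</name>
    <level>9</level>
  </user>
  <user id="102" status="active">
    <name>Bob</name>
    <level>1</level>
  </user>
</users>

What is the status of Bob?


Finding user with name = Bob
user id="102" status="active"

ANSWER: active


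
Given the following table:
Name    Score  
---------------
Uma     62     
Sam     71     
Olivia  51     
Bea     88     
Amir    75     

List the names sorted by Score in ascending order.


Sorting by Score (ascending):
  Olivia: 51
  Uma: 62
  Sam: 71
  Amir: 75
  Bea: 88


ANSWER: Olivia, Uma, Sam, Amir, Bea


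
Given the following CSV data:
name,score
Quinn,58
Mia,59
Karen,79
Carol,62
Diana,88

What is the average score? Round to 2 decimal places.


Scores: 58, 59, 79, 62, 88
Sum = 346
Count = 5
Average = 346 / 5 = 69.20

ANSWER: 69.20


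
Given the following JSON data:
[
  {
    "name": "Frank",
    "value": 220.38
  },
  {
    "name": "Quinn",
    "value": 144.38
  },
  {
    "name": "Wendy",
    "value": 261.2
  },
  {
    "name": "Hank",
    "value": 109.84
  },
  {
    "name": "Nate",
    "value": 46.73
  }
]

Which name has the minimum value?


Comparing values:
  Frank: 220.38
  Quinn: 144.38
  Wendy: 261.2
  Hank: 109.84
  Nate: 46.73
Minimum: Nate (46.73)

ANSWER: Nate


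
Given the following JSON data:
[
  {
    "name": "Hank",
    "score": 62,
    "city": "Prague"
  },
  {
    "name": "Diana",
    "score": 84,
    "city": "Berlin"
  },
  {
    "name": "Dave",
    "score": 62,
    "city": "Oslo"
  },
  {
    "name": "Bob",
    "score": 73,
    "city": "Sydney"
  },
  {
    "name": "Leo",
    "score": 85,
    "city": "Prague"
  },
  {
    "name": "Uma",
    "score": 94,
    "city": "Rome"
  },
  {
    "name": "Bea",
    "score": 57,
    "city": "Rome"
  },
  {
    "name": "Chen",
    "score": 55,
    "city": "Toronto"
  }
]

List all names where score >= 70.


Filtering records where score >= 70:
  Hank (score=62) -> no
  Diana (score=84) -> YES
  Dave (score=62) -> no
  Bob (score=73) -> YES
  Leo (score=85) -> YES
  Uma (score=94) -> YES
  Bea (score=57) -> no
  Chen (score=55) -> no


ANSWER: Diana, Bob, Leo, Uma


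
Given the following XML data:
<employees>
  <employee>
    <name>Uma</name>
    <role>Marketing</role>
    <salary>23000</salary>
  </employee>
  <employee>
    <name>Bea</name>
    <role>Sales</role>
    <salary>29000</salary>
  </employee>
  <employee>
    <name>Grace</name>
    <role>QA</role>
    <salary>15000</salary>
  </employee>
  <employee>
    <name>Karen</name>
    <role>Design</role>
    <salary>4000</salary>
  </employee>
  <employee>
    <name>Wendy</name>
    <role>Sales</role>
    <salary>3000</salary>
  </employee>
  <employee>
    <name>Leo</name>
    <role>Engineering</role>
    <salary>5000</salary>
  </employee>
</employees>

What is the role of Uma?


Searching for <employee> with <name>Uma</name>
Found at position 1
<role>Marketing</role>

ANSWER: Marketing


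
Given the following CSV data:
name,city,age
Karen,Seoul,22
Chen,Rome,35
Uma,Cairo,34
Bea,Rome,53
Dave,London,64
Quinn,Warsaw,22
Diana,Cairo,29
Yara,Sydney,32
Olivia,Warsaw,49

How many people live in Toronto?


Scanning city column for 'Toronto':
Total matches: 0

ANSWER: 0


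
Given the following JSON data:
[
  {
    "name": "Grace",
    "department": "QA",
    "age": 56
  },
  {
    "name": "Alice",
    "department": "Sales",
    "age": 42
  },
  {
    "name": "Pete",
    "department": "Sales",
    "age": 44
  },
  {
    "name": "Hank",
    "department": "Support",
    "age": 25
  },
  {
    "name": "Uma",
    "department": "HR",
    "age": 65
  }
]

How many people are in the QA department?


Scanning records for department = QA
  Record 0: Grace
Count: 1

ANSWER: 1


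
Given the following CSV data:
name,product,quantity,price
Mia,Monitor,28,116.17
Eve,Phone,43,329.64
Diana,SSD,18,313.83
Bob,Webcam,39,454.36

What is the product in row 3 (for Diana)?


Row 3: Diana
Column 'product' = SSD

ANSWER: SSD


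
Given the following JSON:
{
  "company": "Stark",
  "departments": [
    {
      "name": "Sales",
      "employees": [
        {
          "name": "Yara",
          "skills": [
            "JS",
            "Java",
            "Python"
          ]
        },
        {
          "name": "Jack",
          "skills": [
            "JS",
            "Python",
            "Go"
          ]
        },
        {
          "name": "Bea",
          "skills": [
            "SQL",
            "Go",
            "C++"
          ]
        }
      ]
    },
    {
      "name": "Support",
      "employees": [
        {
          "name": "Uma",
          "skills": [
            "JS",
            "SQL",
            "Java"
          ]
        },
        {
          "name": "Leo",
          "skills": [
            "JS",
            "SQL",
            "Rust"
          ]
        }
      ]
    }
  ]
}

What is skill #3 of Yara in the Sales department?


Path: departments[0].employees[0].skills[2]
Value: Python

ANSWER: Python


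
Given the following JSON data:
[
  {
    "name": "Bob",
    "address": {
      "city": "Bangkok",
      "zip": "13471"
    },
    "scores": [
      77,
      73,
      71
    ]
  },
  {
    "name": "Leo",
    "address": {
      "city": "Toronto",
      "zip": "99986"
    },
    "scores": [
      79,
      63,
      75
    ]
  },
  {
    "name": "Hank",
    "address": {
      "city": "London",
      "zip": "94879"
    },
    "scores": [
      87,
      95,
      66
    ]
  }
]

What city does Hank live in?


Path: records[2].address.city
Value: London

ANSWER: London


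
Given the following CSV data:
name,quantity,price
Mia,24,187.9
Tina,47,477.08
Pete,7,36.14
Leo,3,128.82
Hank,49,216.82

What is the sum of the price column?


Values in 'price' column:
  Row 1: 187.9
  Row 2: 477.08
  Row 3: 36.14
  Row 4: 128.82
  Row 5: 216.82
Sum = 187.9 + 477.08 + 36.14 + 128.82 + 216.82 = 1046.76

ANSWER: 1046.76


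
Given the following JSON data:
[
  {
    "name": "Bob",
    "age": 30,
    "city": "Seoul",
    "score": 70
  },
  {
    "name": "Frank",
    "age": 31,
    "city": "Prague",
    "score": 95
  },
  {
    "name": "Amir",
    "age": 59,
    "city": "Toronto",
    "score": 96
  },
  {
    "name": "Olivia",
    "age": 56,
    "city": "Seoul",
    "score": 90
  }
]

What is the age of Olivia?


Looking up record where name = Olivia
Record index: 3
Field 'age' = 56

ANSWER: 56


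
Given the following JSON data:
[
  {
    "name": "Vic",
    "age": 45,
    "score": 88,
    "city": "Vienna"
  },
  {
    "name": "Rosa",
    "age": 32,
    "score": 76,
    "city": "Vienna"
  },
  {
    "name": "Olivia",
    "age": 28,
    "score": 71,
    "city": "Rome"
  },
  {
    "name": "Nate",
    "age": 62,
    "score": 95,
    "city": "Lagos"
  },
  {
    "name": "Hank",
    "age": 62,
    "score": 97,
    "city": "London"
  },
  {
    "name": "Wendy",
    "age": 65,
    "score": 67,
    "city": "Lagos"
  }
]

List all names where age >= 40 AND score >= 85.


Checking both conditions:
  Vic (age=45, score=88) -> YES
  Rosa (age=32, score=76) -> no
  Olivia (age=28, score=71) -> no
  Nate (age=62, score=95) -> YES
  Hank (age=62, score=97) -> YES
  Wendy (age=65, score=67) -> no


ANSWER: Vic, Nate, Hank


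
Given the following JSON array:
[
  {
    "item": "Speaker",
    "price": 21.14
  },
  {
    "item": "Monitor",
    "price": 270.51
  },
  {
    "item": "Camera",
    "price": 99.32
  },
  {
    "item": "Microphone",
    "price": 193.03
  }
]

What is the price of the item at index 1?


Array index 1 -> Monitor
price = 270.51

ANSWER: 270.51


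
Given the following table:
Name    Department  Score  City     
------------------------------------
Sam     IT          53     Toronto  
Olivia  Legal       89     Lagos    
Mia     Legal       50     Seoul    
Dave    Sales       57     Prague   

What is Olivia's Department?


Row 2: Olivia
Department = Legal

ANSWER: Legal


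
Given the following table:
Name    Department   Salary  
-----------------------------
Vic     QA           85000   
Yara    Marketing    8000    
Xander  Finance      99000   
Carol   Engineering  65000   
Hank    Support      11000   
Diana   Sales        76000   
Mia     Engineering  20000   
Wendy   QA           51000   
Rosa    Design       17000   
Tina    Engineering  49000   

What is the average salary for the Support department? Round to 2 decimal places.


Support department members:
  Hank: 11000
Sum = 11000
Count = 1
Average = 11000 / 1 = 11000.00

ANSWER: 11000.00


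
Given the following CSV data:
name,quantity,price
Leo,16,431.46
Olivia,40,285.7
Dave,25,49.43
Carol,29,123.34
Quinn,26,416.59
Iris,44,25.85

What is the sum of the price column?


Values in 'price' column:
  Row 1: 431.46
  Row 2: 285.7
  Row 3: 49.43
  Row 4: 123.34
  Row 5: 416.59
  Row 6: 25.85
Sum = 431.46 + 285.7 + 49.43 + 123.34 + 416.59 + 25.85 = 1332.37

ANSWER: 1332.37


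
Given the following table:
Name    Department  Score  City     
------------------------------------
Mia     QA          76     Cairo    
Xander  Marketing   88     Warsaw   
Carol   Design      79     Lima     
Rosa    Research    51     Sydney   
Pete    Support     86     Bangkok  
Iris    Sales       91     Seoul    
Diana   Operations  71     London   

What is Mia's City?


Row 1: Mia
City = Cairo

ANSWER: Cairo


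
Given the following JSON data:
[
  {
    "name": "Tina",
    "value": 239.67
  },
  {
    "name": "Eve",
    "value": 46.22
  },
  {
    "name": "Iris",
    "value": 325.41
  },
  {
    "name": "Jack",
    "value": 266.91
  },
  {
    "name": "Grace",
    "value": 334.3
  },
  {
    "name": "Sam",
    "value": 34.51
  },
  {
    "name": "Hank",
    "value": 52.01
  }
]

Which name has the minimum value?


Comparing values:
  Tina: 239.67
  Eve: 46.22
  Iris: 325.41
  Jack: 266.91
  Grace: 334.3
  Sam: 34.51
  Hank: 52.01
Minimum: Sam (34.51)

ANSWER: Sam


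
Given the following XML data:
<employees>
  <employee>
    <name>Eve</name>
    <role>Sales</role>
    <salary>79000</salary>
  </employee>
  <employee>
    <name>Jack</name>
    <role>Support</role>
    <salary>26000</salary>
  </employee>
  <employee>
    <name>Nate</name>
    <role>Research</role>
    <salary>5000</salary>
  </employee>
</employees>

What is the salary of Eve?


Searching for <employee> with <name>Eve</name>
Found at position 1
<salary>79000</salary>

ANSWER: 79000


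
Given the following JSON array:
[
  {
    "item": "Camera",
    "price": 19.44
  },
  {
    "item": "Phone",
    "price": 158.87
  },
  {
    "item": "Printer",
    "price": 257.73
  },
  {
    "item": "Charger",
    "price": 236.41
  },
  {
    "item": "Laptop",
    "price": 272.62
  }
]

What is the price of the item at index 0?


Array index 0 -> Camera
price = 19.44

ANSWER: 19.44


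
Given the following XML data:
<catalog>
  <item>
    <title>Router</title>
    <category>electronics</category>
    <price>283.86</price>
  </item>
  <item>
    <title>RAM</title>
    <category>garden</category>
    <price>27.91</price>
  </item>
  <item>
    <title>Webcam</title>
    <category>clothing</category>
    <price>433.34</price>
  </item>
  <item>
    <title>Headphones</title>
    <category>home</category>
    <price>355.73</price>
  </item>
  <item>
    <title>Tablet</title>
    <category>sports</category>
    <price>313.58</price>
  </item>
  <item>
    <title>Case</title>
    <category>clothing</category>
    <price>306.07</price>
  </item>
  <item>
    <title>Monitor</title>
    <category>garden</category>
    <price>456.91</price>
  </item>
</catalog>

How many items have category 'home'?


Scanning <item> elements for <category>home</category>:
  Item 4: Headphones -> MATCH
Count: 1

ANSWER: 1


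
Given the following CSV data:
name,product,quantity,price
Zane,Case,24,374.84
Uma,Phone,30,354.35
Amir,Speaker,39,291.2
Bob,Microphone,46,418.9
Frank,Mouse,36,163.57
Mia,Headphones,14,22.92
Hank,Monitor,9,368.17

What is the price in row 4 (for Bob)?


Row 4: Bob
Column 'price' = 418.9

ANSWER: 418.9


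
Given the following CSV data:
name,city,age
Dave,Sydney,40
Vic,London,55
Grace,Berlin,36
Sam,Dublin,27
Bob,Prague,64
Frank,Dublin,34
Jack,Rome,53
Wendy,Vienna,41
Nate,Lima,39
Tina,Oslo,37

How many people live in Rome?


Scanning city column for 'Rome':
  Row 7: Jack -> MATCH
Total matches: 1

ANSWER: 1


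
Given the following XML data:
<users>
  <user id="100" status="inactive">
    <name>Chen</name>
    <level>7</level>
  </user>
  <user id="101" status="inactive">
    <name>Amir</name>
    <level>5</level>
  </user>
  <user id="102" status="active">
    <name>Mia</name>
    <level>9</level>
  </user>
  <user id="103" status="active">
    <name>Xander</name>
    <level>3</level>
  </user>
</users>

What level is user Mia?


Finding user: Mia
<level>9</level>

ANSWER: 9


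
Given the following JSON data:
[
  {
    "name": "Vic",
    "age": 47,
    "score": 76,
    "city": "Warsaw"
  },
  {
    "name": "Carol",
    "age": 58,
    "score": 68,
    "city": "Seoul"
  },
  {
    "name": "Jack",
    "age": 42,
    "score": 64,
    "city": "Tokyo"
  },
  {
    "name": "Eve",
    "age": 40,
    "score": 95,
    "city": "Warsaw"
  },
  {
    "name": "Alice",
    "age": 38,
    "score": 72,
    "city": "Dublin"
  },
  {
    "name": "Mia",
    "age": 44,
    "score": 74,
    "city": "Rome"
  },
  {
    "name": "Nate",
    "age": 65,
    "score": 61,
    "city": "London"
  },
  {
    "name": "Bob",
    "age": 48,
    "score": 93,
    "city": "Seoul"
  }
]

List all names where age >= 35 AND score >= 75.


Checking both conditions:
  Vic (age=47, score=76) -> YES
  Carol (age=58, score=68) -> no
  Jack (age=42, score=64) -> no
  Eve (age=40, score=95) -> YES
  Alice (age=38, score=72) -> no
  Mia (age=44, score=74) -> no
  Nate (age=65, score=61) -> no
  Bob (age=48, score=93) -> YES


ANSWER: Vic, Eve, Bob


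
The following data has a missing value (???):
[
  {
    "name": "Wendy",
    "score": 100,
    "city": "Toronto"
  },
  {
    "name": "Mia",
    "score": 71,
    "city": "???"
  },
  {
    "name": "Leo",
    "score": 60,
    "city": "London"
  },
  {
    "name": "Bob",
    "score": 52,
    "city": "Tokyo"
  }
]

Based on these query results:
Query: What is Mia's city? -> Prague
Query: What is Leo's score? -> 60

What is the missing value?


The missing value is Mia's city
From query: Mia's city = Prague

ANSWER: Prague


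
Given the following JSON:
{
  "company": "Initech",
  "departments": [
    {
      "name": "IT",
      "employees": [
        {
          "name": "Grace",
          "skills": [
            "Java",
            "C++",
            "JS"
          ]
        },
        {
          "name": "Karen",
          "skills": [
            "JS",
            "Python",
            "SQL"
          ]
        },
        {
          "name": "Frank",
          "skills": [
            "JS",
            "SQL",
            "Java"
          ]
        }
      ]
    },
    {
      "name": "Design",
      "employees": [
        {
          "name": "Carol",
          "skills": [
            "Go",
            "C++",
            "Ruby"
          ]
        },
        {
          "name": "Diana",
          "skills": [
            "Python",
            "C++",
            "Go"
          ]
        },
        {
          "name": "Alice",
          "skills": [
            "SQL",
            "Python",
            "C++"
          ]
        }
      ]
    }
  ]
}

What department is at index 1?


Path: departments[1].name
Value: Design

ANSWER: Design


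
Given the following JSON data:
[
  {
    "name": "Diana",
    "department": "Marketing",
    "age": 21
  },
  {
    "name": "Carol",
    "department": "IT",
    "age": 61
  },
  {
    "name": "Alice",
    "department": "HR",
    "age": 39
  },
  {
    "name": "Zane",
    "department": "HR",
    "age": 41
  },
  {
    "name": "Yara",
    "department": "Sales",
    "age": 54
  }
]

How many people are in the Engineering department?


Scanning records for department = Engineering
  No matches found
Count: 0

ANSWER: 0


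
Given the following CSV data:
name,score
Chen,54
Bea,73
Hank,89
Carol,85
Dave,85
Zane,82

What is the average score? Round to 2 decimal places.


Scores: 54, 73, 89, 85, 85, 82
Sum = 468
Count = 6
Average = 468 / 6 = 78.00

ANSWER: 78.00


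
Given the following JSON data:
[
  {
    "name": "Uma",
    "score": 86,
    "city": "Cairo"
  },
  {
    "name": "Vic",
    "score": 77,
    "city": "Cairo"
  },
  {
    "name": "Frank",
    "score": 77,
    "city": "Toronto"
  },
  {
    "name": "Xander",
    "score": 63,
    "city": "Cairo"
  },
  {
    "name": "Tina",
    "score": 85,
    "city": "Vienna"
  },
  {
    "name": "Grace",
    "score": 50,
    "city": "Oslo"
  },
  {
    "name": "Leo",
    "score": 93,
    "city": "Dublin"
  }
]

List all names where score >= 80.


Filtering records where score >= 80:
  Uma (score=86) -> YES
  Vic (score=77) -> no
  Frank (score=77) -> no
  Xander (score=63) -> no
  Tina (score=85) -> YES
  Grace (score=50) -> no
  Leo (score=93) -> YES


ANSWER: Uma, Tina, Leo


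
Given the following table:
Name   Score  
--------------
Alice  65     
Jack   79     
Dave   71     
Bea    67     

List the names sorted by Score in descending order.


Sorting by Score (descending):
  Jack: 79
  Dave: 71
  Bea: 67
  Alice: 65


ANSWER: Jack, Dave, Bea, Alice


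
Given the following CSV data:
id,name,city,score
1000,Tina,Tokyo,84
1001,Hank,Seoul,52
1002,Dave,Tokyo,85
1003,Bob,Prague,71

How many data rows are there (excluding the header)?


Counting rows (excluding header):
Header: id,name,city,score
Data rows: 4

ANSWER: 4


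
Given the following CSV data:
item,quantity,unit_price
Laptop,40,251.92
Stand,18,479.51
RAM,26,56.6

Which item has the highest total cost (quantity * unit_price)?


Computing row totals:
  Laptop: 10076.8
  Stand: 8631.18
  RAM: 1471.6
Maximum: Laptop (10076.8)

ANSWER: Laptop


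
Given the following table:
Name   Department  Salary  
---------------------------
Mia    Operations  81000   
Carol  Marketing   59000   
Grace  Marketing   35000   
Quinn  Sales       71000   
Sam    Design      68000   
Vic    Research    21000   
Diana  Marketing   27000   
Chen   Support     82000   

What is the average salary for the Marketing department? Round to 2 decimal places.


Marketing department members:
  Carol: 59000
  Grace: 35000
  Diana: 27000
Sum = 121000
Count = 3
Average = 121000 / 3 = 40333.33

ANSWER: 40333.33


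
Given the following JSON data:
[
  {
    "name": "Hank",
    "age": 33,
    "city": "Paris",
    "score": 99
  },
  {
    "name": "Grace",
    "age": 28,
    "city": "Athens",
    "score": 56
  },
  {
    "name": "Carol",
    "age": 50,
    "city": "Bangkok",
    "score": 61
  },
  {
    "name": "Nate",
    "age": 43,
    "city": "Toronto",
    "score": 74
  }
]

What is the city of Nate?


Looking up record where name = Nate
Record index: 3
Field 'city' = Toronto

ANSWER: Toronto


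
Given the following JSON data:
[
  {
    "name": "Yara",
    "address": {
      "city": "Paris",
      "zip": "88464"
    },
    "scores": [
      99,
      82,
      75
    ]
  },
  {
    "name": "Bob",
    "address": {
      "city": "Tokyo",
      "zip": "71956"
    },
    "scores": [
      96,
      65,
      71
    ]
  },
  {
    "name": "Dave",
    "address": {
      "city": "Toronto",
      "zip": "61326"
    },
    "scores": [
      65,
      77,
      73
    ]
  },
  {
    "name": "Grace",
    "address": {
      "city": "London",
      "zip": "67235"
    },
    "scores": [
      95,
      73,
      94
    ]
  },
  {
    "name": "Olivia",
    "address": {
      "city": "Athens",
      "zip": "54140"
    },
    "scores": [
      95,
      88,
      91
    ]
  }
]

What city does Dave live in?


Path: records[2].address.city
Value: Toronto

ANSWER: Toronto


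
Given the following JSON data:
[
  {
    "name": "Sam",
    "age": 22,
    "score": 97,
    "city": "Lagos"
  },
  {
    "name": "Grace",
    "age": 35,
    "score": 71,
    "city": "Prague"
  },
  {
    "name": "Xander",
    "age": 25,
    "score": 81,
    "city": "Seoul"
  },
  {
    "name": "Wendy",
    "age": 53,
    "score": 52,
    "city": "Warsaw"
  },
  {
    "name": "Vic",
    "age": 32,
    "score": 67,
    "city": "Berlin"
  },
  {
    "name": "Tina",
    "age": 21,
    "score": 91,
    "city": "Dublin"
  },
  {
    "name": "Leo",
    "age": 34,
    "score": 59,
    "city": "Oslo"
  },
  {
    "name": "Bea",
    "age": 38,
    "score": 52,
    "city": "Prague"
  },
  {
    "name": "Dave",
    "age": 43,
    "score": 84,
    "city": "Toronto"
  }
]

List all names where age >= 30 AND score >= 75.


Checking both conditions:
  Sam (age=22, score=97) -> no
  Grace (age=35, score=71) -> no
  Xander (age=25, score=81) -> no
  Wendy (age=53, score=52) -> no
  Vic (age=32, score=67) -> no
  Tina (age=21, score=91) -> no
  Leo (age=34, score=59) -> no
  Bea (age=38, score=52) -> no
  Dave (age=43, score=84) -> YES


ANSWER: Dave


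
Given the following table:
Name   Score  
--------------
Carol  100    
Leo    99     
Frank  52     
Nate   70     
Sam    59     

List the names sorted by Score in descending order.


Sorting by Score (descending):
  Carol: 100
  Leo: 99
  Nate: 70
  Sam: 59
  Frank: 52


ANSWER: Carol, Leo, Nate, Sam, Frank


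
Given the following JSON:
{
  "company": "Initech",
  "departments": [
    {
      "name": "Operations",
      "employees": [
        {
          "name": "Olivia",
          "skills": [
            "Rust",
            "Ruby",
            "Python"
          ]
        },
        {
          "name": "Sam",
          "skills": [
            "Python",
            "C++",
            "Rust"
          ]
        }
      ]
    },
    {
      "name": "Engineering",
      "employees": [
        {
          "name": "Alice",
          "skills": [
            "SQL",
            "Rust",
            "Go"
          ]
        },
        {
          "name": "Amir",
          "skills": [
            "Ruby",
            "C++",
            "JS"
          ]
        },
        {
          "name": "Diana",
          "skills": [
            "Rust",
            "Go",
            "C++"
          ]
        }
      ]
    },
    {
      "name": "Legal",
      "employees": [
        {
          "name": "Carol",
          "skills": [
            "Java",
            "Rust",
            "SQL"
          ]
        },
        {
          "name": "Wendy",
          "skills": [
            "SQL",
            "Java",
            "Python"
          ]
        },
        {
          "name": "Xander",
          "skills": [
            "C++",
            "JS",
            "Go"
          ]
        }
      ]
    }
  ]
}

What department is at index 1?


Path: departments[1].name
Value: Engineering

ANSWER: Engineering


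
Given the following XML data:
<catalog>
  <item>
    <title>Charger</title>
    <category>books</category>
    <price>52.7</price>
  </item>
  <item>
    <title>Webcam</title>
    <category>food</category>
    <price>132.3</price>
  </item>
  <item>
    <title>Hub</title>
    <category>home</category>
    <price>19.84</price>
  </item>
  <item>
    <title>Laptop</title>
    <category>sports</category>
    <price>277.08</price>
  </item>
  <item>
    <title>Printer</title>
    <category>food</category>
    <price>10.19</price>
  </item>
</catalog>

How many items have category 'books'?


Scanning <item> elements for <category>books</category>:
  Item 1: Charger -> MATCH
Count: 1

ANSWER: 1


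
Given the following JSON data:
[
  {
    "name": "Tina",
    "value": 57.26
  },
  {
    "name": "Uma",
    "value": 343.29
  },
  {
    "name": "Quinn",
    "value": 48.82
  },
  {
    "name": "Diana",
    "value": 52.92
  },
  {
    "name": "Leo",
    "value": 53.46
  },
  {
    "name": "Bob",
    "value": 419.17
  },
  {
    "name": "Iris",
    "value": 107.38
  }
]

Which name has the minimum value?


Comparing values:
  Tina: 57.26
  Uma: 343.29
  Quinn: 48.82
  Diana: 52.92
  Leo: 53.46
  Bob: 419.17
  Iris: 107.38
Minimum: Quinn (48.82)

ANSWER: Quinn


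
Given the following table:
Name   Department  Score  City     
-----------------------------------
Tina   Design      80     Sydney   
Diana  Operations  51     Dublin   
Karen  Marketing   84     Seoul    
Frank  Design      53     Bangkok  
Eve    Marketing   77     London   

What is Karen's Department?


Row 3: Karen
Department = Marketing

ANSWER: Marketing


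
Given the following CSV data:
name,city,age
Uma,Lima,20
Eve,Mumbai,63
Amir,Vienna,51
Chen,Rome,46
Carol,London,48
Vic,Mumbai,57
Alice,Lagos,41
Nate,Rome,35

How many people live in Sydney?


Scanning city column for 'Sydney':
Total matches: 0

ANSWER: 0


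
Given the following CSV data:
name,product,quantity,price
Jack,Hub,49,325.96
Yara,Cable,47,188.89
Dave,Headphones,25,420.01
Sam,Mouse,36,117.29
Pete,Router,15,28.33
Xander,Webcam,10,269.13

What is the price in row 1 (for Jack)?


Row 1: Jack
Column 'price' = 325.96

ANSWER: 325.96


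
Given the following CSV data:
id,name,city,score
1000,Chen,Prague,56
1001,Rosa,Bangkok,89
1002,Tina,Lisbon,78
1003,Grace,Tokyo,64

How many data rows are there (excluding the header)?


Counting rows (excluding header):
Header: id,name,city,score
Data rows: 4

ANSWER: 4


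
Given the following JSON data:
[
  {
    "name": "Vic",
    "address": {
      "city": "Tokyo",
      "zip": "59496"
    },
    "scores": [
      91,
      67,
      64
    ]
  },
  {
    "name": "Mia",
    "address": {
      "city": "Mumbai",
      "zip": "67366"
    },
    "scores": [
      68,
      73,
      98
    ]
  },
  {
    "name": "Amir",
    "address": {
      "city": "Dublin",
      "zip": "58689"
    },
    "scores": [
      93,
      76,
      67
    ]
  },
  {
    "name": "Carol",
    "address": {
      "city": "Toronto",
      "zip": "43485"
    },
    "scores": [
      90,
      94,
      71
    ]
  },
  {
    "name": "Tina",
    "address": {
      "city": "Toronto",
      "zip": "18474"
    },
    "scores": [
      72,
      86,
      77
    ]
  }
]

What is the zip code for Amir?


Path: records[2].address.zip
Value: 58689

ANSWER: 58689


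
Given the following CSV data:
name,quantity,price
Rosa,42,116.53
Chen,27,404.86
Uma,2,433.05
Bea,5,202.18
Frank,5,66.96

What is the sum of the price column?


Values in 'price' column:
  Row 1: 116.53
  Row 2: 404.86
  Row 3: 433.05
  Row 4: 202.18
  Row 5: 66.96
Sum = 116.53 + 404.86 + 433.05 + 202.18 + 66.96 = 1223.58

ANSWER: 1223.58


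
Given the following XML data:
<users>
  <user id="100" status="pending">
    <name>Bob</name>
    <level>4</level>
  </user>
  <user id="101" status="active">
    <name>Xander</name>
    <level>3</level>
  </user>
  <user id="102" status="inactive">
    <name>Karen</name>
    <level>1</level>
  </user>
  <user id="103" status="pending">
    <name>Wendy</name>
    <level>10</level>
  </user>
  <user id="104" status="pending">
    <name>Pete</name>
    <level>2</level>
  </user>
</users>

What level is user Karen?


Finding user: Karen
<level>1</level>

ANSWER: 1


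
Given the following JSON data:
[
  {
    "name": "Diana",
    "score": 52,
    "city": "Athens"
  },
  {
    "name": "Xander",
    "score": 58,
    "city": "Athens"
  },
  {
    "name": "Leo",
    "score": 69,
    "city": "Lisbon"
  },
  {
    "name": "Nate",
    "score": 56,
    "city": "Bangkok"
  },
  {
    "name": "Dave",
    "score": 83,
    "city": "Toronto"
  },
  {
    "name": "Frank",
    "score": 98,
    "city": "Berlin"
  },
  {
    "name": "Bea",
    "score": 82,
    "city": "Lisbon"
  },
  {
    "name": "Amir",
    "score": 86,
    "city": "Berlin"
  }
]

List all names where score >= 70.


Filtering records where score >= 70:
  Diana (score=52) -> no
  Xander (score=58) -> no
  Leo (score=69) -> no
  Nate (score=56) -> no
  Dave (score=83) -> YES
  Frank (score=98) -> YES
  Bea (score=82) -> YES
  Amir (score=86) -> YES


ANSWER: Dave, Frank, Bea, Amir


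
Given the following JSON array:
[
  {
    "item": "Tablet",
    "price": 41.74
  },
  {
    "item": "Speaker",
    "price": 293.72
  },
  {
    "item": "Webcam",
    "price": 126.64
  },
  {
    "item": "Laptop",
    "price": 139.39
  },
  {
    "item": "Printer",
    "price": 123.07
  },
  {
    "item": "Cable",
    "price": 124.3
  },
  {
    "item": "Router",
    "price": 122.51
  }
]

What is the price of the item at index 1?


Array index 1 -> Speaker
price = 293.72

ANSWER: 293.72


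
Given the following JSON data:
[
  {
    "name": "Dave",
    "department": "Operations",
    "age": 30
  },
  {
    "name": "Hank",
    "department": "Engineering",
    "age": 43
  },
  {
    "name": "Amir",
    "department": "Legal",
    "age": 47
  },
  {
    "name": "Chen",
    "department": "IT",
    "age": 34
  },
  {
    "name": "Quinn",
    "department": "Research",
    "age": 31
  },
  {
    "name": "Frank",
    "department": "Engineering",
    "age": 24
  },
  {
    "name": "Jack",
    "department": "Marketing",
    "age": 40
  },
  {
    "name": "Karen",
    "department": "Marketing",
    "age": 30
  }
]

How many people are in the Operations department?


Scanning records for department = Operations
  Record 0: Dave
Count: 1

ANSWER: 1


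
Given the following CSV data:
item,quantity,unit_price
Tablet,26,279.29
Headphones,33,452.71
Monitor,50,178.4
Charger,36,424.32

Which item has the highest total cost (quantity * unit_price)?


Computing row totals:
  Tablet: 7261.54
  Headphones: 14939.43
  Monitor: 8920.0
  Charger: 15275.52
Maximum: Charger (15275.52)

ANSWER: Charger


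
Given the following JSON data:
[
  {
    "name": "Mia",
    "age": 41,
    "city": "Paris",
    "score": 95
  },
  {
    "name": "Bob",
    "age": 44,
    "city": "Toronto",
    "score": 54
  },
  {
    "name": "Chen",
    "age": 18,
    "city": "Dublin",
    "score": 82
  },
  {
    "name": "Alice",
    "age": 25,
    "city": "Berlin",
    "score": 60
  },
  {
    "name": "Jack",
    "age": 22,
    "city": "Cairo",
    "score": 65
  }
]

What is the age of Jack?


Looking up record where name = Jack
Record index: 4
Field 'age' = 22

ANSWER: 22


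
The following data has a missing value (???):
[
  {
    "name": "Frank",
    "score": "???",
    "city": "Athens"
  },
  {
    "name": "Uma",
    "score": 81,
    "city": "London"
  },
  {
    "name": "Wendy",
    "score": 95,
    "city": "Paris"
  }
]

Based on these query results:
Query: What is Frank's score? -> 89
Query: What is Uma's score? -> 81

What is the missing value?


The missing value is Frank's score
From query: Frank's score = 89

ANSWER: 89


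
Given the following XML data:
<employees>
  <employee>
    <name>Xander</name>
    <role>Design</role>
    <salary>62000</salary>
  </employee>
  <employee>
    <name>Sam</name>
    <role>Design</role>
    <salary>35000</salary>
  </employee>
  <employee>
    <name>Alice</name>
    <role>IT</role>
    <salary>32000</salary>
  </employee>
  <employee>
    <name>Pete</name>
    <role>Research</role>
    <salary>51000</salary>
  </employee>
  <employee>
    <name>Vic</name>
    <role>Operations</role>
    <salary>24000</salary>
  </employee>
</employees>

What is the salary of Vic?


Searching for <employee> with <name>Vic</name>
Found at position 5
<salary>24000</salary>

ANSWER: 24000


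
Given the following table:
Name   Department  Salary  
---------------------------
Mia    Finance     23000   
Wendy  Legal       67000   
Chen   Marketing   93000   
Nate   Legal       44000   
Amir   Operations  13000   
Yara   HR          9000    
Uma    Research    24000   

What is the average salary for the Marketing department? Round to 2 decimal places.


Marketing department members:
  Chen: 93000
Sum = 93000
Count = 1
Average = 93000 / 1 = 93000.00

ANSWER: 93000.00


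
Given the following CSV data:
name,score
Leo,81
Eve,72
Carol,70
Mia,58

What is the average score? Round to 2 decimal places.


Scores: 81, 72, 70, 58
Sum = 281
Count = 4
Average = 281 / 4 = 70.25

ANSWER: 70.25


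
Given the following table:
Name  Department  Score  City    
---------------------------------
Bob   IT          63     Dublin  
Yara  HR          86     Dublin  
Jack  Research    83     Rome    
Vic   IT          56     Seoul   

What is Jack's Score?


Row 3: Jack
Score = 83

ANSWER: 83


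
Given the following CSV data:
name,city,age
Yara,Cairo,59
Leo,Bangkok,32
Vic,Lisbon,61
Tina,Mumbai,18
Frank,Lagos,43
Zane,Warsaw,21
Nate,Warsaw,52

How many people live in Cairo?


Scanning city column for 'Cairo':
  Row 1: Yara -> MATCH
Total matches: 1

ANSWER: 1


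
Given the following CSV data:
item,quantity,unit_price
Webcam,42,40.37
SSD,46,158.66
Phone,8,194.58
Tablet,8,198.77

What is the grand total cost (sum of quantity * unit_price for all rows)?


Computing row totals:
  Webcam: 42 * 40.37 = 1695.54
  SSD: 46 * 158.66 = 7298.36
  Phone: 8 * 194.58 = 1556.64
  Tablet: 8 * 198.77 = 1590.16
Grand total = 1695.54 + 7298.36 + 1556.64 + 1590.16 = 12140.7

ANSWER: 12140.7


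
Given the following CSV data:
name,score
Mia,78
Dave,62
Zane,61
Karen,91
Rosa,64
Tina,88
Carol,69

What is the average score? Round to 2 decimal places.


Scores: 78, 62, 61, 91, 64, 88, 69
Sum = 513
Count = 7
Average = 513 / 7 = 73.29

ANSWER: 73.29


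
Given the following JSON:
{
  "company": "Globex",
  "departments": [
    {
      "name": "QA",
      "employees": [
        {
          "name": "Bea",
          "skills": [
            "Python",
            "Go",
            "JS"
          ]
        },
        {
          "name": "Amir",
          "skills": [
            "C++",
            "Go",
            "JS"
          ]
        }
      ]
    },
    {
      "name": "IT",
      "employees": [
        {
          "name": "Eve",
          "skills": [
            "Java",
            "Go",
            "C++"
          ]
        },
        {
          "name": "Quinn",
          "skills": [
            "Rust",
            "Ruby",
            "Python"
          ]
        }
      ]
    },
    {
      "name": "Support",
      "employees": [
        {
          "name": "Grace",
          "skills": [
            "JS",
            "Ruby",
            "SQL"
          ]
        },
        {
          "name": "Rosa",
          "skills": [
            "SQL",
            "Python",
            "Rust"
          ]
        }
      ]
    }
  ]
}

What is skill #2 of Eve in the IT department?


Path: departments[1].employees[0].skills[1]
Value: Go

ANSWER: Go


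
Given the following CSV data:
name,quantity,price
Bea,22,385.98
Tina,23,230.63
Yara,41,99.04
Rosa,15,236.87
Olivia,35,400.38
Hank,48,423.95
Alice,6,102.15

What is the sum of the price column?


Values in 'price' column:
  Row 1: 385.98
  Row 2: 230.63
  Row 3: 99.04
  Row 4: 236.87
  Row 5: 400.38
  Row 6: 423.95
  Row 7: 102.15
Sum = 385.98 + 230.63 + 99.04 + 236.87 + 400.38 + 423.95 + 102.15 = 1879.0

ANSWER: 1879.0


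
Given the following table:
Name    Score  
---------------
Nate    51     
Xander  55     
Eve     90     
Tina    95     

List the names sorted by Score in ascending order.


Sorting by Score (ascending):
  Nate: 51
  Xander: 55
  Eve: 90
  Tina: 95


ANSWER: Nate, Xander, Eve, Tina


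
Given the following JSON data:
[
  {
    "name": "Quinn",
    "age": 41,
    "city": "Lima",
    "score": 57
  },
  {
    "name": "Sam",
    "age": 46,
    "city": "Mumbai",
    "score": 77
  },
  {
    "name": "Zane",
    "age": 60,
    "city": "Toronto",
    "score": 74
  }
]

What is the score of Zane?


Looking up record where name = Zane
Record index: 2
Field 'score' = 74

ANSWER: 74


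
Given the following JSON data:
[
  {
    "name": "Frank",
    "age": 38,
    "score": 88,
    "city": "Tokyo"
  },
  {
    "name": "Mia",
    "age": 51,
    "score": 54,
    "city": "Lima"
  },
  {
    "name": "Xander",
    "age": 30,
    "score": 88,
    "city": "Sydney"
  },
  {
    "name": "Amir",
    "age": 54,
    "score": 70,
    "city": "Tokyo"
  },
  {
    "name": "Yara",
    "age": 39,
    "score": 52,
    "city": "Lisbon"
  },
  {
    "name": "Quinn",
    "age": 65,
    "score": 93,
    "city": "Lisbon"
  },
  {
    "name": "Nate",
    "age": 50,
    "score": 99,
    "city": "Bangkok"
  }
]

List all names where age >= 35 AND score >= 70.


Checking both conditions:
  Frank (age=38, score=88) -> YES
  Mia (age=51, score=54) -> no
  Xander (age=30, score=88) -> no
  Amir (age=54, score=70) -> YES
  Yara (age=39, score=52) -> no
  Quinn (age=65, score=93) -> YES
  Nate (age=50, score=99) -> YES


ANSWER: Frank, Amir, Quinn, Nate
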